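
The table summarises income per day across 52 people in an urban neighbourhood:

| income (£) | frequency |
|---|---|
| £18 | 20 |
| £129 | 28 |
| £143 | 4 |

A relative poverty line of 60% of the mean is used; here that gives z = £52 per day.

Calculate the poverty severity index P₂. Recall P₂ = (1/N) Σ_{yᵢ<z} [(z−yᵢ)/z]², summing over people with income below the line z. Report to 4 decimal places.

0.1644

Below the line: 20×£18 (q = 20 of N = 52).
Shortfall ratios: (52−18)/52 = 0.6538 (×20).
Squared: 0.4275 (×20).
Sum = 8.550296; P₂ = 8.550296 / 52 = 0.1644.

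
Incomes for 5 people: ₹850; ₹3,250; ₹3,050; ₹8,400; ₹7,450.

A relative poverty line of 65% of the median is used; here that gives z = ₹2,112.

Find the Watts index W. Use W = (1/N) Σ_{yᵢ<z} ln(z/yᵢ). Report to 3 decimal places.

0.182

Below the line: ₹850 (q = 1 of N = 5).
Log shortfalls: ln(2112/850) = 0.9102.
W = 0.910154 / 5 = 0.182.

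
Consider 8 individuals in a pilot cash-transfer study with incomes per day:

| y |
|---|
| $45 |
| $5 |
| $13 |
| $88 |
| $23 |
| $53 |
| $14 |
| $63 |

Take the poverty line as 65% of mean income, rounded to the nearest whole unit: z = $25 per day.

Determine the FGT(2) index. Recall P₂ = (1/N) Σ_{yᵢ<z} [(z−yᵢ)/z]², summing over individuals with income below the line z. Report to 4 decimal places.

Incomes under z: $5, $13, $14, $23 (q = 4 of N = 8).
Shortfall ratios: (25−5)/25 = 0.8000; (25−13)/25 = 0.4800; (25−14)/25 = 0.4400; (25−23)/25 = 0.0800.
Squared: 0.6400; 0.2304; 0.1936; 0.0064.
Sum = 1.070400; P₂ = 1.070400 / 8 = 0.1338.

0.1338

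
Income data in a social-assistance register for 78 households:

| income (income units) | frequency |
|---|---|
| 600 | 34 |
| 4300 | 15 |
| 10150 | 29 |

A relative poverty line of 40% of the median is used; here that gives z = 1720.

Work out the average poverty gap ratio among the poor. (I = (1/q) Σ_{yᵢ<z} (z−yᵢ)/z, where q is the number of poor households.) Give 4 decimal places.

0.6512

Incomes under z: 34×600 (q = 34 of N = 78).
Shortfall ratios (z−y)/z: 0.6512 (×34); sum = 22.139535.
I averages over the q = 34 poor units only: 22.139535 / 34 = 0.6512.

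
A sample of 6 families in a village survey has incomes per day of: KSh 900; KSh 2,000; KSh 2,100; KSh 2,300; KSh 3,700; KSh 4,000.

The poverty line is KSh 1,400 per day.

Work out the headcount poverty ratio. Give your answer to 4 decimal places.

1 of the 6 families have income below KSh 1,400.
H = 1/6 = 0.1667.

0.1667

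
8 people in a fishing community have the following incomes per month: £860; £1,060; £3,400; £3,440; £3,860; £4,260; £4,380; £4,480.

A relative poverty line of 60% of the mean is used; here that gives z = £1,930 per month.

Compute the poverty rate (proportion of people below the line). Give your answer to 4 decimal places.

2 of the 8 people have income below £1,930.
H = 2/8 = 0.2500.

0.2500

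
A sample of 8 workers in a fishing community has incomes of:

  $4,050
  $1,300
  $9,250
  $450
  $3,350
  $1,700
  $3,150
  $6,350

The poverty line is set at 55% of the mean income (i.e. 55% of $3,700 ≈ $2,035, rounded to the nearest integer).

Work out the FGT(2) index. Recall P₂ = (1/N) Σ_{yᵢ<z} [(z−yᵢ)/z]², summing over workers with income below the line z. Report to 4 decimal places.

Incomes under z: $450, $1,300, $1,700 (q = 3 of N = 8).
Gap ratios (z−y)/z: (2035−450)/2035 = 0.7789; (2035−1300)/2035 = 0.3612; (2035−1700)/2035 = 0.1646.
Squared: 0.6066; 0.1305; 0.0271.
Sum = 0.764188; P₂ = 0.764188 / 8 = 0.0955.

0.0955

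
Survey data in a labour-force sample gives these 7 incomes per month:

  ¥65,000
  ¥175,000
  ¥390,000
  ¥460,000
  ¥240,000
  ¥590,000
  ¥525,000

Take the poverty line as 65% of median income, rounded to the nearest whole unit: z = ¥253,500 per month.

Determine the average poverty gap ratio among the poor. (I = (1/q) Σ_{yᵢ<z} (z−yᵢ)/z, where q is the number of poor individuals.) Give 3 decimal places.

Poor units: ¥65,000, ¥175,000, ¥240,000 (q = 3 of N = 7).
Relative gaps: 0.7436, 0.3097, 0.0533; sum = 1.106509.
I averages over the q = 3 poor units only: 1.106509 / 3 = 0.369.

0.369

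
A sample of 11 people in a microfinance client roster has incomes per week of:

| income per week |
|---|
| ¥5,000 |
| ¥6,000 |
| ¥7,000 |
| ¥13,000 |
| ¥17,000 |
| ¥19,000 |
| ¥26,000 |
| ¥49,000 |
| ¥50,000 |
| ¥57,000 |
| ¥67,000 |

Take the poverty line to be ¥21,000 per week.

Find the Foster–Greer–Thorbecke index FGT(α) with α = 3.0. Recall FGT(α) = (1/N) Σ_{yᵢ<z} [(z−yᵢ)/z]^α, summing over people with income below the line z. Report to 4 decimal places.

0.1060

Poor units: ¥5,000, ¥6,000, ¥7,000, ¥13,000, ¥17,000, ¥19,000 (q = 6 of N = 11).
Gap ratios (z−y)/z: (21000−5000)/21000 = 0.7619; (21000−6000)/21000 = 0.7143; (21000−7000)/21000 = 0.6667; (21000−13000)/21000 = 0.3810; (21000−17000)/21000 = 0.1905; (21000−19000)/21000 = 0.0952.
Raised to α = 3.0: 0.44228; 0.36443; 0.29630; 0.05529; 0.00691; 0.00086.
Sum = 1.166073; FGT(3.0) = 1.166073 / 11 = 0.1060.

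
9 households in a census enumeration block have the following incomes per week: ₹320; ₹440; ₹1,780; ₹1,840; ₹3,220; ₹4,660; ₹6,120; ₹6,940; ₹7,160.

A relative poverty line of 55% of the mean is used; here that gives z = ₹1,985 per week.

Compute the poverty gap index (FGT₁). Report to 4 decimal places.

Below the line: ₹320, ₹440, ₹1,780, ₹1,840 (q = 4 of N = 9).
Relative gaps: (1985−320)/1985 = 0.8388; (1985−440)/1985 = 0.7783; (1985−1780)/1985 = 0.1033; (1985−1840)/1985 = 0.0730.
Sum of shortfalls = 1.793451; P₁ averages over all N: 1.793451 / 9 = 0.1993.

0.1993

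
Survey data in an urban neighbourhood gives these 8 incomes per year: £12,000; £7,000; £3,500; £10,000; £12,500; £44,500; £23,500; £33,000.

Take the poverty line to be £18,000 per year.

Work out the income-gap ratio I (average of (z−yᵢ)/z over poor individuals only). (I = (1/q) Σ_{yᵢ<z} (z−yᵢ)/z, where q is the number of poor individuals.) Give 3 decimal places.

0.500

Below the line: £3,500, £7,000, £10,000, £12,000, £12,500 (q = 5 of N = 8).
Shortfall ratios (z−y)/z: 0.8056, 0.6111, 0.4444, 0.3333, 0.3056; sum = 2.500000.
I averages over the q = 5 poor units only: 2.500000 / 5 = 0.500.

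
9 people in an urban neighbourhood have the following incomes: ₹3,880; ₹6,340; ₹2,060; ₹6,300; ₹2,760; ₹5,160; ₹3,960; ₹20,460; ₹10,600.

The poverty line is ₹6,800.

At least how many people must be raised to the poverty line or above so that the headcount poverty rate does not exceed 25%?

Currently q = 7 of N = 9 are below the line (H = 0.778).
A headcount ratio of at most 25% allows at most ⌊0.25 × 9⌋ = 2 poor people.
So at least 7 − 2 = 5 must be lifted.

5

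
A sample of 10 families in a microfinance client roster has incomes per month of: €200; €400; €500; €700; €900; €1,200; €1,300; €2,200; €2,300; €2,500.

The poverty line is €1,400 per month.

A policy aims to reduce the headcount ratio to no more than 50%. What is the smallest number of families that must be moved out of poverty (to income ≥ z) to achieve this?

Currently q = 7 of N = 10 are below the line (H = 0.700).
A headcount ratio of at most 50% allows at most ⌊0.50 × 10⌋ = 5 poor families.
So at least 7 − 5 = 2 must be lifted.

2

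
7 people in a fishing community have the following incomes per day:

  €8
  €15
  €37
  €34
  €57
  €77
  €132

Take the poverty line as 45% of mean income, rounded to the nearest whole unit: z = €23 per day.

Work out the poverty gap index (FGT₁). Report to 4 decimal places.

Below the line: €8, €15 (q = 2 of N = 7).
Gap ratios (z−y)/z: (23−8)/23 = 0.6522; (23−15)/23 = 0.3478.
Σ = 1.000000. Dividing by the full population N = 7 gives P₁ = 0.1429.

0.1429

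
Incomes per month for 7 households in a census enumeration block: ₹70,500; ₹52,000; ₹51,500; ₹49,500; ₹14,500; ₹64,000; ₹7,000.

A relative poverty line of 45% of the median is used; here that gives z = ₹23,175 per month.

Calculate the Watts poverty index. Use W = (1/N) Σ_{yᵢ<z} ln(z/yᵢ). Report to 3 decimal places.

Below the line: ₹7,000, ₹14,500 (q = 2 of N = 7).
ln(z/y) terms: ln(23175/7000) = 1.1972; ln(23175/14500) = 0.4689.
W = 1.666089 / 7 = 0.238.

0.238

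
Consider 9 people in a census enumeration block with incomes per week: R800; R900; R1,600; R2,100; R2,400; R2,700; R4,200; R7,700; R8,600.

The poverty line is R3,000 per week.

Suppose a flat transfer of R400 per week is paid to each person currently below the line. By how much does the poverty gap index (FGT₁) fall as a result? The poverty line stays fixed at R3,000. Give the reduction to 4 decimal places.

0.0852

Before: below the line — R800, R900, R1,600, R2,100, R2,400, R2,700; poverty gap index (FGT₁) = 0.277778.
After the R400 transfer: below the line — R1,200, R1,300, R2,000, R2,500, R2,800; poverty gap index (FGT₁) = 0.192593.
Reduction = 0.277778 − 0.192593 = 0.0852.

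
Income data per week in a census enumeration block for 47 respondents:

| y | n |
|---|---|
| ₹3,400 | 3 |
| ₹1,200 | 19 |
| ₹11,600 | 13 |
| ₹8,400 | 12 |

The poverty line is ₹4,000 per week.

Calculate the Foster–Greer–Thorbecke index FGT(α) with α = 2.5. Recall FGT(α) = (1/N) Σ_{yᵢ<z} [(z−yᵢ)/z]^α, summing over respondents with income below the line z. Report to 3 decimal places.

Incomes under z: 19×₹1,200, 3×₹3,400 (q = 22 of N = 47).
Shortfall ratios: (4000−1200)/4000 = 0.7000 (×19); (4000−3400)/4000 = 0.1500 (×3).
Raised to α = 2.5: 0.40996 (×19); 0.00871 (×3).
Sum = 7.815447; FGT(2.5) = 7.815447 / 47 = 0.166.

0.166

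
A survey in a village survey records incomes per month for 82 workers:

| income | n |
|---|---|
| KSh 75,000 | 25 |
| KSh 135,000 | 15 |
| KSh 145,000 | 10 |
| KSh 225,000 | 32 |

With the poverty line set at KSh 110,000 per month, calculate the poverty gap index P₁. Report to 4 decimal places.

Below z: 25×KSh 75,000 (q = 25 of N = 82).
Shortfall ratios: (110000−75000)/110000 = 0.3182 (×25).
Sum of shortfalls = 7.954545; P₁ averages over all N: 7.954545 / 82 = 0.0970.

0.0970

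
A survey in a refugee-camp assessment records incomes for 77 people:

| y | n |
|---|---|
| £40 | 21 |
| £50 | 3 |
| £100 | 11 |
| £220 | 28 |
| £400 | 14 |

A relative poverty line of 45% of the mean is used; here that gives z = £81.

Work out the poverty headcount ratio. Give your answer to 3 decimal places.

24 of the 77 people have income below £81.
H = 24/77 = 0.312.

0.312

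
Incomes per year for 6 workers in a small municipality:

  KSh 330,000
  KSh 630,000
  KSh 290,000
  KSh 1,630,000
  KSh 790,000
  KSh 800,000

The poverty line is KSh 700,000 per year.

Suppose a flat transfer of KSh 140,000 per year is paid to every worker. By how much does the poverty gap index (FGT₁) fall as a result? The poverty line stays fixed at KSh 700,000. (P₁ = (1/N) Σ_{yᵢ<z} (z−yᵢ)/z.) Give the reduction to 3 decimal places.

Before: below the line — KSh 290,000, KSh 330,000, KSh 630,000; poverty gap index (FGT₁) = 0.20238.
After the KSh 140,000 transfer: below the line — KSh 430,000, KSh 470,000; poverty gap index (FGT₁) = 0.11905.
Reduction = 0.20238 − 0.11905 = 0.083.

0.083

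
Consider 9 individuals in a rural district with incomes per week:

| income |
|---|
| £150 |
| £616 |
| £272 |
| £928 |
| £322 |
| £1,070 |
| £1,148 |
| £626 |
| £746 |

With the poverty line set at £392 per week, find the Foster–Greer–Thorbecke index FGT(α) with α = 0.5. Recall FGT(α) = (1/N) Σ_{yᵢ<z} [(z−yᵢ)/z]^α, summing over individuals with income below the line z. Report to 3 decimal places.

Below z: £150, £272, £322 (q = 3 of N = 9).
Normalized shortfalls: (392−150)/392 = 0.6173; (392−272)/392 = 0.3061; (392−322)/392 = 0.1786.
Raised to α = 0.5: 0.78571; 0.55328; 0.42258.
Sum = 1.761575; FGT(0.5) = 1.761575 / 9 = 0.196.

0.196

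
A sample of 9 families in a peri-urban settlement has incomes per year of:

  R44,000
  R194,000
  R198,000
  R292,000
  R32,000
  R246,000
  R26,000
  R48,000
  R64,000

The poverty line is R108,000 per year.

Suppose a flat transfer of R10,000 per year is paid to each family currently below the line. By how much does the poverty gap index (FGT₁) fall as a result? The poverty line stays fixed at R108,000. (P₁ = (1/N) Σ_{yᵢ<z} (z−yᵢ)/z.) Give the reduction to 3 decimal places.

0.051

Before: below the line — R26,000, R32,000, R44,000, R48,000, R64,000; poverty gap index (FGT₁) = 0.33539.
After the R10,000 transfer: below the line — R36,000, R42,000, R54,000, R58,000, R74,000; poverty gap index (FGT₁) = 0.28395.
Reduction = 0.33539 − 0.28395 = 0.051.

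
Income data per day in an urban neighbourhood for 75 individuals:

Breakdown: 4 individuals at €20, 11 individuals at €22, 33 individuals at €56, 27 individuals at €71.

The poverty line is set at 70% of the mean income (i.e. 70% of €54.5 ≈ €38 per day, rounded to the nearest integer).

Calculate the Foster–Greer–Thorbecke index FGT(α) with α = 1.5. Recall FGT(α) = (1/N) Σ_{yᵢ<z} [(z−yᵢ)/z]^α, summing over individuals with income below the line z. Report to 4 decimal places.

0.0575

Incomes under z: 4×€20, 11×€22 (q = 15 of N = 75).
Relative gaps: (38−20)/38 = 0.4737 (×4); (38−22)/38 = 0.4211 (×11).
Raised to α = 1.5: 0.32601 (×4); 0.27322 (×11).
Sum = 4.309413; FGT(1.5) = 4.309413 / 75 = 0.0575.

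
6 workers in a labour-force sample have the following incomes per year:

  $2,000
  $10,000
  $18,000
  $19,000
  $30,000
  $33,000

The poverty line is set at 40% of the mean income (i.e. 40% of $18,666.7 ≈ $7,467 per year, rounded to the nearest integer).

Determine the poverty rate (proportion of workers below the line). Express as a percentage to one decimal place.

1 of the 6 workers have income below $7,467.
H = 1/6 = 16.7%.

16.7%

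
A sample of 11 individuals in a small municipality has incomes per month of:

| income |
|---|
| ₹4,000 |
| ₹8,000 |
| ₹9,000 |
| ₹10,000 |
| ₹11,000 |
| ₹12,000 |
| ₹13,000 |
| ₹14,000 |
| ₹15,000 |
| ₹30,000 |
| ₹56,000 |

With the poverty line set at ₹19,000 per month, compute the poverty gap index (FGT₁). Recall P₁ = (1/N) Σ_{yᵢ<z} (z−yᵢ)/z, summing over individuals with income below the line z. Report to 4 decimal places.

Poor units: ₹4,000, ₹8,000, ₹9,000, ₹10,000, ₹11,000, ₹12,000, ₹13,000, ₹14,000, ₹15,000 (q = 9 of N = 11).
Shortfall ratios: (19000−4000)/19000 = 0.7895; (19000−8000)/19000 = 0.5789; (19000−9000)/19000 = 0.5263; (19000−10000)/19000 = 0.4737; (19000−11000)/19000 = 0.4211; (19000−12000)/19000 = 0.3684; (19000−13000)/19000 = 0.3158; (19000−14000)/19000 = 0.2632; (19000−15000)/19000 = 0.2105.
Σ = 3.947368. Dividing by the full population N = 11 gives P₁ = 0.3589.

0.3589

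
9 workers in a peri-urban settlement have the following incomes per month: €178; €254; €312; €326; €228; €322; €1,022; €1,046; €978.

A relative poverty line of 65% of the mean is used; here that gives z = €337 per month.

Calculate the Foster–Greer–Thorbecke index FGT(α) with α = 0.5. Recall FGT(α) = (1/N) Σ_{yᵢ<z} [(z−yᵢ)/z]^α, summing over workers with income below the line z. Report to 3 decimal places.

0.268

Below z: €178, €228, €254, €312, €322, €326 (q = 6 of N = 9).
Shortfall ratios: (337−178)/337 = 0.4718; (337−228)/337 = 0.3234; (337−254)/337 = 0.2463; (337−312)/337 = 0.0742; (337−322)/337 = 0.0445; (337−326)/337 = 0.0326.
Raised to α = 0.5: 0.68688; 0.56872; 0.49628; 0.27237; 0.21097; 0.18067.
Sum = 2.415891; FGT(0.5) = 2.415891 / 9 = 0.268.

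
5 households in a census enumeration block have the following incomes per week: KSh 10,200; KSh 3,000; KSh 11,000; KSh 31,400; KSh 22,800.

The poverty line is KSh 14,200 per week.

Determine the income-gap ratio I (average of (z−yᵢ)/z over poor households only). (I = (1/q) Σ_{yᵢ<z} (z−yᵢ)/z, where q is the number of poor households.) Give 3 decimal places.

0.432

Below the line: KSh 3,000, KSh 10,200, KSh 11,000 (q = 3 of N = 5).
Relative gaps: 0.7887, 0.2817, 0.2254; sum = 1.295775.
The income-gap ratio divides by q (the poor only): 1.295775 / 3 = 0.432.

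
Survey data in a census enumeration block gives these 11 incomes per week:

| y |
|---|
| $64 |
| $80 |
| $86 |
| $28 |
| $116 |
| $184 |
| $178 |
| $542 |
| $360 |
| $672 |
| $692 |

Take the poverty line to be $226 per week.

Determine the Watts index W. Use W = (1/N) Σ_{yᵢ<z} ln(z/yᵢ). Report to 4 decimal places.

0.5878

Poor units: $28, $64, $80, $86, $116, $178, $184 (q = 7 of N = 11).
ln(z/y) terms: ln(226/28) = 2.0883; ln(226/64) = 1.2617; ln(226/80) = 1.0385; ln(226/86) = 0.9662; ln(226/116) = 0.6669; ln(226/178) = 0.2388; ln(226/184) = 0.2056.
W = 6.465974 / 11 = 0.5878.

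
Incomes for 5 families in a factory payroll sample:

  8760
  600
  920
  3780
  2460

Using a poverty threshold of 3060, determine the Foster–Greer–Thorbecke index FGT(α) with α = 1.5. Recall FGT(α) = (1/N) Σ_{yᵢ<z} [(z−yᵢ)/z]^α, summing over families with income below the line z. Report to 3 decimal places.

0.278

Incomes under z: 600, 920, 2460 (q = 3 of N = 5).
Gap ratios (z−y)/z: (3060−600)/3060 = 0.8039; (3060−920)/3060 = 0.6993; (3060−2460)/3060 = 0.1961.
Raised to α = 1.5: 0.72081; 0.58484; 0.08682.
Sum = 1.392476; FGT(1.5) = 1.392476 / 5 = 0.278.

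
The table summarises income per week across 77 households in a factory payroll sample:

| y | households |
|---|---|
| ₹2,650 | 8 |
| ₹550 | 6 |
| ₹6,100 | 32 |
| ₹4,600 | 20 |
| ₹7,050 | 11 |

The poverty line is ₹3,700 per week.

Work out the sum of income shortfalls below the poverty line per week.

Below z: 6×₹550, 8×₹2,650 (q = 14 of N = 77).
Individual gaps: 6×(3700−550) = 18900; 8×(3700−2650) = 8400.
Aggregate gap = ₹27,300.

₹27,300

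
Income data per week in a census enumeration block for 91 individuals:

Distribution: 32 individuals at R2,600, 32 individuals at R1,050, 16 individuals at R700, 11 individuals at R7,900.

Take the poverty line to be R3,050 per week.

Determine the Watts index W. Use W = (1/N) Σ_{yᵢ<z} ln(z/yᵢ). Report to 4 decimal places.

0.6899

Below the line: 16×R700, 32×R1,050, 32×R2,600 (q = 80 of N = 91).
Log gaps: ln(3050/700) = 1.4718 (×16); ln(3050/1050) = 1.0664 (×32); ln(3050/2600) = 0.1596 (×32).
W = 62.780475 / 91 = 0.6899.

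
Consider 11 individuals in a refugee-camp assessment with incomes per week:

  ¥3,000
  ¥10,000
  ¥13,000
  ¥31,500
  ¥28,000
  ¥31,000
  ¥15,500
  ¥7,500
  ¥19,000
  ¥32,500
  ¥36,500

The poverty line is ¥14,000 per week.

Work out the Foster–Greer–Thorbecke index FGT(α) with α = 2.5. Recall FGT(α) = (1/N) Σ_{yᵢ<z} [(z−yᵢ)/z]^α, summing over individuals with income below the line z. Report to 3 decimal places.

0.067

Below the line: ¥3,000, ¥7,500, ¥10,000, ¥13,000 (q = 4 of N = 11).
Normalized shortfalls: (14000−3000)/14000 = 0.7857; (14000−7500)/14000 = 0.4643; (14000−10000)/14000 = 0.2857; (14000−13000)/14000 = 0.0714.
Raised to α = 2.5: 0.54722; 0.14688; 0.04363; 0.00136.
Sum = 0.739098; FGT(2.5) = 0.739098 / 11 = 0.067.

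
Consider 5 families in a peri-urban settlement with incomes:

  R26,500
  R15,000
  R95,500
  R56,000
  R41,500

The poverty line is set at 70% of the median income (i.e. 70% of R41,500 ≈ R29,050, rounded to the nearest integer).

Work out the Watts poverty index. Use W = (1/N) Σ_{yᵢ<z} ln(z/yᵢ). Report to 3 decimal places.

0.151

Incomes under z: R15,000, R26,500 (q = 2 of N = 5).
ln(z/y) terms: ln(29050/15000) = 0.6610; ln(29050/26500) = 0.0919.
W = 0.752842 / 5 = 0.151.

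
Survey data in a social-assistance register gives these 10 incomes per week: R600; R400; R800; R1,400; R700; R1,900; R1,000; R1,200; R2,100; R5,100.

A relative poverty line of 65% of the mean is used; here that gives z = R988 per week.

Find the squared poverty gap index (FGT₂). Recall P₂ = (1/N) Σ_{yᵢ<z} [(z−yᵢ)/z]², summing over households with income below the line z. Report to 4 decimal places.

Below the line: R400, R600, R700, R800 (q = 4 of N = 10).
Normalized shortfalls: (988−400)/988 = 0.5951; (988−600)/988 = 0.3927; (988−700)/988 = 0.2915; (988−800)/988 = 0.1903.
Squared: 0.3542; 0.1542; 0.0850; 0.0362.
Sum = 0.629596; P₂ = 0.629596 / 10 = 0.0630.

0.0630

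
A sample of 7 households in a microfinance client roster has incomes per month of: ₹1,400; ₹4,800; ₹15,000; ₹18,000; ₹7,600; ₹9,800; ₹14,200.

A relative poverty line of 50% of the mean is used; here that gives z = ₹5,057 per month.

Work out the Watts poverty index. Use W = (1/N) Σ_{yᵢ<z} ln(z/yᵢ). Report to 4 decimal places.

Below z: ₹1,400, ₹4,800 (q = 2 of N = 7).
ln(z/y) terms: ln(5057/1400) = 1.2843; ln(5057/4800) = 0.0522.
W = 1.336459 / 7 = 0.1909.

0.1909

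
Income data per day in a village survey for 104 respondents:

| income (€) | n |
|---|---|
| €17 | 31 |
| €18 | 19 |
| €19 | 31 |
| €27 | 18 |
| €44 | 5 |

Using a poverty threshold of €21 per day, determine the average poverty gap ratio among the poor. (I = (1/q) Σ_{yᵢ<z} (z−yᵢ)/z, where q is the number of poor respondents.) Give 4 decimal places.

0.1429

Below the line: 31×€17, 19×€18, 31×€19 (q = 81 of N = 104).
Shortfall ratios (z−y)/z: 0.1905 (×31), 0.1429 (×19), 0.0952 (×31); sum = 11.571429.
The income-gap ratio divides by q (the poor only): 11.571429 / 81 = 0.1429.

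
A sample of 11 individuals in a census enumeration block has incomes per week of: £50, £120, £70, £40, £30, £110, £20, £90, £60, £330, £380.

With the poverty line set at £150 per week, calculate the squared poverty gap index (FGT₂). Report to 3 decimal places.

0.299

Poor units: £20, £30, £40, £50, £60, £70, £90, £110, £120 (q = 9 of N = 11).
Relative gaps: (150−20)/150 = 0.8667; (150−30)/150 = 0.8000; (150−40)/150 = 0.7333; (150−50)/150 = 0.6667; (150−60)/150 = 0.6000; (150−70)/150 = 0.5333; (150−90)/150 = 0.4000; (150−110)/150 = 0.2667; (150−120)/150 = 0.2000.
Squared: 0.7511; 0.6400; 0.5378; 0.4444; 0.3600; 0.2844; 0.1600; 0.0711; 0.0400.
Sum = 3.288889; P₂ = 3.288889 / 11 = 0.299.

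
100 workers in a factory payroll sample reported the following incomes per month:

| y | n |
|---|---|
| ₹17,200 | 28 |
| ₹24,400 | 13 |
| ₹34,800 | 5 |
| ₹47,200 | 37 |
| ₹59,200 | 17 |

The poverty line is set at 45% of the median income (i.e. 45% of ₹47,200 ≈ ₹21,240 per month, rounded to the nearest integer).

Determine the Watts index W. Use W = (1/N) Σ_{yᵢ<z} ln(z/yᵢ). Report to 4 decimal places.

0.0591

Poor units: 28×₹17,200 (q = 28 of N = 100).
Log shortfalls: ln(21240/17200) = 0.2110 (×28).
W = 5.907351 / 100 = 0.0591.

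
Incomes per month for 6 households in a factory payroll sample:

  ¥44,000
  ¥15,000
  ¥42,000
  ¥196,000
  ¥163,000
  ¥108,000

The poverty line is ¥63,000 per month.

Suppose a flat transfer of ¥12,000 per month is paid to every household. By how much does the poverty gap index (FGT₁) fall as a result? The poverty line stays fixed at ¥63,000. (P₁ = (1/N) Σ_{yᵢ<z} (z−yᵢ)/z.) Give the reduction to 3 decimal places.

0.095

Before: below the line — ¥15,000, ¥42,000, ¥44,000; poverty gap index (FGT₁) = 0.23280.
After the ¥12,000 transfer: below the line — ¥27,000, ¥54,000, ¥56,000; poverty gap index (FGT₁) = 0.13757.
Reduction = 0.23280 − 0.13757 = 0.095.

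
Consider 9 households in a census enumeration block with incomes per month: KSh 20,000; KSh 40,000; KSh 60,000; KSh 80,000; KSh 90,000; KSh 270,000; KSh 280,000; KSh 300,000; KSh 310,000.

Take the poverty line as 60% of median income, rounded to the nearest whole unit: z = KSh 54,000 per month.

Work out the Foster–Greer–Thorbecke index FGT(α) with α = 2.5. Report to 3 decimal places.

0.039

Poor units: KSh 20,000, KSh 40,000 (q = 2 of N = 9).
Relative gaps: (54000−20000)/54000 = 0.6296; (54000−40000)/54000 = 0.2593.
Raised to α = 2.5: 0.31457; 0.03422.
Sum = 0.348791; FGT(2.5) = 0.348791 / 9 = 0.039.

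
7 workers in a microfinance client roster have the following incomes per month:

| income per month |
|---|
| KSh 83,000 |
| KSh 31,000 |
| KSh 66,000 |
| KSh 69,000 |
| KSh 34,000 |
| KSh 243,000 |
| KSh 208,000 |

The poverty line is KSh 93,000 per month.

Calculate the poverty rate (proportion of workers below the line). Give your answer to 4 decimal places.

5 of the 7 workers have income below KSh 93,000.
H = 5/7 = 0.7143.

0.7143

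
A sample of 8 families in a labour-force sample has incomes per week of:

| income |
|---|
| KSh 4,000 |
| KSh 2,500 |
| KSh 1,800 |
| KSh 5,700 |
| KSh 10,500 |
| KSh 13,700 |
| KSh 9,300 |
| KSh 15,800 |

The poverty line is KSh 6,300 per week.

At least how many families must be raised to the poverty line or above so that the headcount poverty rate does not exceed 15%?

3

4 of the 8 families are poor, so H = 4/8 = 0.500.
A headcount ratio of at most 15% allows at most ⌊0.15 × 8⌋ = 1 poor families.
So at least 4 − 1 = 3 must be lifted.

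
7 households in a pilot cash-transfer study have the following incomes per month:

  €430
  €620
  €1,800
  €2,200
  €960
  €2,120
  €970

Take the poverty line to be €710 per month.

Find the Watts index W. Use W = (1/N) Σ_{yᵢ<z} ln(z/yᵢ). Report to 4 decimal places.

0.0910

Incomes under z: €430, €620 (q = 2 of N = 7).
ln(z/y) terms: ln(710/430) = 0.5015; ln(710/620) = 0.1355.
W = 0.637025 / 7 = 0.0910.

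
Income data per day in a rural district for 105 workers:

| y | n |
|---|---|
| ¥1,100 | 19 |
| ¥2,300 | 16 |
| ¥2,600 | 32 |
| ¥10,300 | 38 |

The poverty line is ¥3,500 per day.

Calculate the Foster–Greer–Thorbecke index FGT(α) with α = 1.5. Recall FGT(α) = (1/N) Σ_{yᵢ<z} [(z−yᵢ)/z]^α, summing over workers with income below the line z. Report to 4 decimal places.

Below the line: 19×¥1,100, 16×¥2,300, 32×¥2,600 (q = 67 of N = 105).
Gap ratios (z−y)/z: (3500−1100)/3500 = 0.6857 (×19); (3500−2300)/3500 = 0.3429 (×16); (3500−2600)/3500 = 0.2571 (×32).
Raised to α = 1.5: 0.56783 (×19); 0.20076 (×16); 0.13040 (×32).
Sum = 18.173435; FGT(1.5) = 18.173435 / 105 = 0.1731.

0.1731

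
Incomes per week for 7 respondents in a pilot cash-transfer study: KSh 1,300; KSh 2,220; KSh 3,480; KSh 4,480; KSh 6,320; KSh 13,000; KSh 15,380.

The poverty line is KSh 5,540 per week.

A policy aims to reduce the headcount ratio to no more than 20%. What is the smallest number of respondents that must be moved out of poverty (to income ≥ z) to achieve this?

3

Currently q = 4 of N = 7 are below the line (H = 0.571).
A headcount ratio of at most 20% allows at most ⌊0.20 × 7⌋ = 1 poor respondents.
So at least 4 − 1 = 3 must be lifted.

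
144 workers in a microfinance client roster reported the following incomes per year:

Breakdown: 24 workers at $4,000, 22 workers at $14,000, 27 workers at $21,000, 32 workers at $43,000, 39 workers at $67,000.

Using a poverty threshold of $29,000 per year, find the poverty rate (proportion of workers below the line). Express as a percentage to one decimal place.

73 of the 144 workers have income below $29,000.
H = 73/144 = 50.7%.

50.7%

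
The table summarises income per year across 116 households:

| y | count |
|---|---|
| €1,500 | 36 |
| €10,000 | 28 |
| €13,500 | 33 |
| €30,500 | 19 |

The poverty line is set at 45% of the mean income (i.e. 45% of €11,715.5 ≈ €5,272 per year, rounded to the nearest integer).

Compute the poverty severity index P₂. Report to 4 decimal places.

Below the line: 36×€1,500 (q = 36 of N = 116).
Normalized shortfalls: (5272−1500)/5272 = 0.7155 (×36).
Squared: 0.5119 (×36).
Sum = 18.428716; P₂ = 18.428716 / 116 = 0.1589.

0.1589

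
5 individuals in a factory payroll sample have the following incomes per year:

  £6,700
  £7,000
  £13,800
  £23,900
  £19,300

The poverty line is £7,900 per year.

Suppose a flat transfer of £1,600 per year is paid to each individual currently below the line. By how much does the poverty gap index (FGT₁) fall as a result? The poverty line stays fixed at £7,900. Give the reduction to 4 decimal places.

0.0532

Before: below the line — £6,700, £7,000; poverty gap index (FGT₁) = 0.053165.
After the £1,600 transfer: below the line — none; poverty gap index (FGT₁) = 0.000000.
Reduction = 0.053165 − 0.000000 = 0.0532.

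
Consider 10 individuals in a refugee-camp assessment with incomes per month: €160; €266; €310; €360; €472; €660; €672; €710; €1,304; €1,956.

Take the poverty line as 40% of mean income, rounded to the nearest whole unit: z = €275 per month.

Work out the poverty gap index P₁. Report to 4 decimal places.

Below the line: €160, €266 (q = 2 of N = 10).
Gap ratios (z−y)/z: (275−160)/275 = 0.4182; (275−266)/275 = 0.0327.
Σ = 0.450909. Dividing by the full population N = 10 gives P₁ = 0.0451.

0.0451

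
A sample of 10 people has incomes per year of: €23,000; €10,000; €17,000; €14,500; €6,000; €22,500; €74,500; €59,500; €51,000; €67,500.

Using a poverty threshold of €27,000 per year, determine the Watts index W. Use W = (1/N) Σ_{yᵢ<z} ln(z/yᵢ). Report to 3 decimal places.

Below the line: €6,000, €10,000, €14,500, €17,000, €22,500, €23,000 (q = 6 of N = 10).
Log shortfalls: ln(27000/6000) = 1.5041; ln(27000/10000) = 0.9933; ln(27000/14500) = 0.6217; ln(27000/17000) = 0.4626; ln(27000/22500) = 0.1823; ln(27000/23000) = 0.1603.
W = 3.924305 / 10 = 0.392.

0.392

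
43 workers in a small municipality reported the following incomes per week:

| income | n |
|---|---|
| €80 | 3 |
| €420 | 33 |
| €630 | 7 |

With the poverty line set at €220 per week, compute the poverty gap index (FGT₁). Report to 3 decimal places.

0.044

Incomes under z: 3×€80 (q = 3 of N = 43).
Gap ratios (z−y)/z: (220−80)/220 = 0.6364 (×3).
Σ = 1.909091. Dividing by the full population N = 43 gives P₁ = 0.044.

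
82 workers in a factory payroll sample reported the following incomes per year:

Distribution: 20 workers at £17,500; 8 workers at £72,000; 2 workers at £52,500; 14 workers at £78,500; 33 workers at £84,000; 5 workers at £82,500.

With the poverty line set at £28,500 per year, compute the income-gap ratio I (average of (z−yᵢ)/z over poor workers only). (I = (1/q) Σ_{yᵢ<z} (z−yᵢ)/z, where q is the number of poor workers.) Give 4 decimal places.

Poor units: 20×£17,500 (q = 20 of N = 82).
Relative gaps: 0.3860 (×20); sum = 7.719298.
I averages over the q = 20 poor units only: 7.719298 / 20 = 0.3860.

0.3860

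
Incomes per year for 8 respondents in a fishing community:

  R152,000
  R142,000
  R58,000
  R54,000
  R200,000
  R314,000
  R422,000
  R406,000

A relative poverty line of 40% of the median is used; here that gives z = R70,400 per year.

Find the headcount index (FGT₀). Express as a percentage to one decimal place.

2 of the 8 respondents have income below R70,400.
H = 2/8 = 25.0%.

25.0%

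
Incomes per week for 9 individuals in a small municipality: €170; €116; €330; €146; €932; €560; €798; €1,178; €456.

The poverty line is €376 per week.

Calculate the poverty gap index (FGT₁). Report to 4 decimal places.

Below z: €116, €146, €170, €330 (q = 4 of N = 9).
Relative gaps: (376−116)/376 = 0.6915; (376−146)/376 = 0.6117; (376−170)/376 = 0.5479; (376−330)/376 = 0.1223.
Σ = 1.973404. Dividing by the full population N = 9 gives P₁ = 0.2193.

0.2193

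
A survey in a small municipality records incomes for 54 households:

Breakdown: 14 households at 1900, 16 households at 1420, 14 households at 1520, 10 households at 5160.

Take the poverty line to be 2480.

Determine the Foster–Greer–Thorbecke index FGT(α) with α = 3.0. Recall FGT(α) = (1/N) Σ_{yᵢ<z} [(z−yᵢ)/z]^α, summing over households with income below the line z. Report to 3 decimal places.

Below the line: 16×1420, 14×1520, 14×1900 (q = 44 of N = 54).
Shortfall ratios: (2480−1420)/2480 = 0.4274 (×16); (2480−1520)/2480 = 0.3871 (×14); (2480−1900)/2480 = 0.2339 (×14).
Raised to α = 3.0: 0.07808 (×16); 0.05800 (×14); 0.01279 (×14).
Sum = 2.240487; FGT(3.0) = 2.240487 / 54 = 0.041.

0.041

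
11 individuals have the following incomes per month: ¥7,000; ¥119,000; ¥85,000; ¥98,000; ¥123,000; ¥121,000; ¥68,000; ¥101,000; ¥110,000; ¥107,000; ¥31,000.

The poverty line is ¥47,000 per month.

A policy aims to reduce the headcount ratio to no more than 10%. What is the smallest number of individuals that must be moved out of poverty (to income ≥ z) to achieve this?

1

2 of the 11 individuals are poor, so H = 2/11 = 0.182.
A headcount ratio of at most 10% allows at most ⌊0.10 × 11⌋ = 1 poor individuals.
So at least 2 − 1 = 1 must be lifted.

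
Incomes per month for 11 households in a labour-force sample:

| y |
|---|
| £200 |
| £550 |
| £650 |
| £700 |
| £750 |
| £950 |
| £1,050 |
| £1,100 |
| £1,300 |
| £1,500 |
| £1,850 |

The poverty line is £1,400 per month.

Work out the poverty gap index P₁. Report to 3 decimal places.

0.347

Poor units: £200, £550, £650, £700, £750, £950, £1,050, £1,100, £1,300 (q = 9 of N = 11).
Shortfall ratios: (1400−200)/1400 = 0.8571; (1400−550)/1400 = 0.6071; (1400−650)/1400 = 0.5357; (1400−700)/1400 = 0.5000; (1400−750)/1400 = 0.4643; (1400−950)/1400 = 0.3214; (1400−1050)/1400 = 0.2500; (1400−1100)/1400 = 0.2143; (1400−1300)/1400 = 0.0714.
Σ = 3.821429. Dividing by the full population N = 11 gives P₁ = 0.347.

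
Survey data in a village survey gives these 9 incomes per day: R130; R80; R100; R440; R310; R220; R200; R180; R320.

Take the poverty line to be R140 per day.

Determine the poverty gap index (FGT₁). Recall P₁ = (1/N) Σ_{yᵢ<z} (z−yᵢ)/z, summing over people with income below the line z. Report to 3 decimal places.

0.087

Poor units: R80, R100, R130 (q = 3 of N = 9).
Relative gaps: (140−80)/140 = 0.4286; (140−100)/140 = 0.2857; (140−130)/140 = 0.0714.
Sum of shortfalls = 0.785714; P₁ averages over all N: 0.785714 / 9 = 0.087.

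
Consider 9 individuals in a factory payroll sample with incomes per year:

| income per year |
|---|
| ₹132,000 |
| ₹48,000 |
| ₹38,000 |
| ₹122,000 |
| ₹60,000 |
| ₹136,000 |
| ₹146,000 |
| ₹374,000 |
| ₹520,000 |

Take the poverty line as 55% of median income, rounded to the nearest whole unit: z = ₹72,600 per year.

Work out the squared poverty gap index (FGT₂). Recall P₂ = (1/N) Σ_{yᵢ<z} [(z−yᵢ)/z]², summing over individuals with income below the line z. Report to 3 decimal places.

Incomes under z: ₹38,000, ₹48,000, ₹60,000 (q = 3 of N = 9).
Gap ratios (z−y)/z: (72600−38000)/72600 = 0.4766; (72600−48000)/72600 = 0.3388; (72600−60000)/72600 = 0.1736.
Squared: 0.2271; 0.1148; 0.0301.
Sum = 0.372068; P₂ = 0.372068 / 9 = 0.041.

0.041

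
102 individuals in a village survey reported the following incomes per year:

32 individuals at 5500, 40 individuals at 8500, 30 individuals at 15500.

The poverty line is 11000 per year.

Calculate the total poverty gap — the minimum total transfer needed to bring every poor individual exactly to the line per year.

276000

Poor units: 32×5500, 40×8500 (q = 72 of N = 102).
Individual gaps: 32×(11000−5500) = 176000; 40×(11000−8500) = 100000.
Aggregate gap = 276000.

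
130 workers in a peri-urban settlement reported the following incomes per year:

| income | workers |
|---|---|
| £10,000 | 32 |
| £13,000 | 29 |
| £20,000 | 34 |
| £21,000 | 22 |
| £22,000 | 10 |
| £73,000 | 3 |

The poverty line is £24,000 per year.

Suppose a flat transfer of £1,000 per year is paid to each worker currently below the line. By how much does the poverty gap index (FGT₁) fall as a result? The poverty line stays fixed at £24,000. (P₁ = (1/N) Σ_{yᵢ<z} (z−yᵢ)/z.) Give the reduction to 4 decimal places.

0.0407

Before: below the line — 32×£10,000, 29×£13,000, 34×£20,000, 22×£21,000, 10×£22,000; poverty gap index (FGT₁) = 0.316987.
After the £1,000 transfer: below the line — 32×£11,000, 29×£14,000, 34×£21,000, 22×£22,000, 10×£23,000; poverty gap index (FGT₁) = 0.276282.
Reduction = 0.316987 − 0.276282 = 0.0407.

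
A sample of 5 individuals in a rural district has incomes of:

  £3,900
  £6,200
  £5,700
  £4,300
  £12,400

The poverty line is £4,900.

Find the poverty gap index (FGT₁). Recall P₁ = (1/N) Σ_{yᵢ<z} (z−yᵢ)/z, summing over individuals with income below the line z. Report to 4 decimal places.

Below z: £3,900, £4,300 (q = 2 of N = 5).
Relative gaps: (4900−3900)/4900 = 0.2041; (4900−4300)/4900 = 0.1224.
Σ = 0.326531. Dividing by the full population N = 5 gives P₁ = 0.0653.

0.0653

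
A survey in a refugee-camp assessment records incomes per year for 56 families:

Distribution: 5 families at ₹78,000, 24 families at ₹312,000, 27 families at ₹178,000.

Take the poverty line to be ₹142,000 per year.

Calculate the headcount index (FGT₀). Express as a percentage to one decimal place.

8.9%

5 of the 56 families have income below ₹142,000.
H = 5/56 = 8.9%.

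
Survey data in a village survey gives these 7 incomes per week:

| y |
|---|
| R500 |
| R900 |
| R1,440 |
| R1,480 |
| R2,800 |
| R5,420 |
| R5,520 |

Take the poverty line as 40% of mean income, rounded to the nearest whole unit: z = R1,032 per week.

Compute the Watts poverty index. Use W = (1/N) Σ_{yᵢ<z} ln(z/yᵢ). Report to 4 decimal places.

Below z: R500, R900 (q = 2 of N = 7).
ln(z/y) terms: ln(1032/500) = 0.7246; ln(1032/900) = 0.1369.
W = 0.861505 / 7 = 0.1231.

0.1231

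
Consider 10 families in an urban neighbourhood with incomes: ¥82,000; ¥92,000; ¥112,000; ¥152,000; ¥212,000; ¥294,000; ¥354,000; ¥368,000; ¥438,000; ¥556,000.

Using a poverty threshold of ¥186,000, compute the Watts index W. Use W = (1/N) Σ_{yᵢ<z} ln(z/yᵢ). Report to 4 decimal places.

0.2232

Below the line: ¥82,000, ¥92,000, ¥112,000, ¥152,000 (q = 4 of N = 10).
Log shortfalls: ln(186000/82000) = 0.8190; ln(186000/92000) = 0.7040; ln(186000/112000) = 0.5072; ln(186000/152000) = 0.2019.
W = 2.232099 / 10 = 0.2232.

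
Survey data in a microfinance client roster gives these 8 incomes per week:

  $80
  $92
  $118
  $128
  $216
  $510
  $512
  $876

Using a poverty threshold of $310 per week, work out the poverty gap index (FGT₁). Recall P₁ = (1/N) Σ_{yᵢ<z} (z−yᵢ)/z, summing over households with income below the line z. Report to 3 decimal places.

0.369

Below the line: $80, $92, $118, $128, $216 (q = 5 of N = 8).
Normalized shortfalls: (310−80)/310 = 0.7419; (310−92)/310 = 0.7032; (310−118)/310 = 0.6194; (310−128)/310 = 0.5871; (310−216)/310 = 0.3032.
Sum of shortfalls = 2.954839; P₁ averages over all N: 2.954839 / 8 = 0.369.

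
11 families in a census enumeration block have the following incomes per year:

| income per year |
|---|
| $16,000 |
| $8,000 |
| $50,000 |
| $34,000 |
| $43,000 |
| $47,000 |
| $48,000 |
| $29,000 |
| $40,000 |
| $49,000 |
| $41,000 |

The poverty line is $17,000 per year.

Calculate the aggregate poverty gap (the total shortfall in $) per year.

$10,000

Below z: $8,000, $16,000 (q = 2 of N = 11).
Individual gaps: 17000−8000 = 9000; 17000−16000 = 1000.
Aggregate gap = $10,000.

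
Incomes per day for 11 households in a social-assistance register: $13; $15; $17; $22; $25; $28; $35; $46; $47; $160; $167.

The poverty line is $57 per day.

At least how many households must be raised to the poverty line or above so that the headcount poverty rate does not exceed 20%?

9 of the 11 households are poor, so H = 9/11 = 0.818.
A headcount ratio of at most 20% allows at most ⌊0.20 × 11⌋ = 2 poor households.
So at least 9 − 2 = 7 must be lifted.

7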